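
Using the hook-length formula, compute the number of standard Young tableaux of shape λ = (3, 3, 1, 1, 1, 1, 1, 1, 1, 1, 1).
# SYT of shape (3, 3, 1, 1, 1, 1, 1, 1, 1, 1, 1) = 1925

Hook-length formula: f^λ = n! / Π hook(c), product over all cells c of the Young diagram. For λ = (3, 3, 1, 1, 1, 1, 1, 1, 1, 1, 1), n = 15 boxes. Hook lengths by row (left-to-right, top-to-bottom): [13, 3, 2]; [12, 2, 1]; [9]; [8]; [7]; [6]; [5]; [4]; [3]; [2]; [1]. Product of hooks = 679311360. So f^λ = 15! / 679311360 = 1307674368000 / 679311360 = 1925.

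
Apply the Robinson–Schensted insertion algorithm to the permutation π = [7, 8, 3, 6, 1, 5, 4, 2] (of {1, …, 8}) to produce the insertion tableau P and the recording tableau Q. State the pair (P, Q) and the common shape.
P = [1, 2] / [3, 4] / [5, 8] / [6] / [7];  Q = [1, 2] / [3, 4] / [5, 6] / [7] / [8];  common shape = (2, 2, 2, 1, 1)

Row-insert the values π_1, π_2, … into P one at a time, bumping the leftmost entry strictly greater than the inserted value down to the next row. The recording tableau Q records, in position (i, j), the step at which that cell was added to P.
  Insert 7 (step 1): P = [7];  Q = [1]
  Insert 8 (step 2): P = [7, 8];  Q = [1, 2]
  Insert 3 (step 3): P = [3, 8] / [7];  Q = [1, 2] / [3]
  Insert 6 (step 4): P = [3, 6] / [7, 8];  Q = [1, 2] / [3, 4]
  Insert 1 (step 5): P = [1, 6] / [3, 8] / [7];  Q = [1, 2] / [3, 4] / [5]
  Insert 5 (step 6): P = [1, 5] / [3, 6] / [7, 8];  Q = [1, 2] / [3, 4] / [5, 6]
  Insert 4 (step 7): P = [1, 4] / [3, 5] / [6, 8] / [7];  Q = [1, 2] / [3, 4] / [5, 6] / [7]
  Insert 2 (step 8): P = [1, 2] / [3, 4] / [5, 8] / [6] / [7];  Q = [1, 2] / [3, 4] / [5, 6] / [7] / [8]
Final shape: (2, 2, 2, 1, 1).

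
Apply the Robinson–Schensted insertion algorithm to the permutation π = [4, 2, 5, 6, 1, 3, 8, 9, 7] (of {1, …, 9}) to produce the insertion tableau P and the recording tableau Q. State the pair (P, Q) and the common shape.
P = [1, 3, 6, 7, 9] / [2, 5, 8] / [4];  Q = [1, 3, 4, 7, 8] / [2, 6, 9] / [5];  common shape = (5, 3, 1)

Row-insert the values π_1, π_2, … into P one at a time, bumping the leftmost entry strictly greater than the inserted value down to the next row. The recording tableau Q records, in position (i, j), the step at which that cell was added to P.
  Insert 4 (step 1): P = [4];  Q = [1]
  Insert 2 (step 2): P = [2] / [4];  Q = [1] / [2]
  Insert 5 (step 3): P = [2, 5] / [4];  Q = [1, 3] / [2]
  Insert 6 (step 4): P = [2, 5, 6] / [4];  Q = [1, 3, 4] / [2]
  Insert 1 (step 5): P = [1, 5, 6] / [2] / [4];  Q = [1, 3, 4] / [2] / [5]
  Insert 3 (step 6): P = [1, 3, 6] / [2, 5] / [4];  Q = [1, 3, 4] / [2, 6] / [5]
  Insert 8 (step 7): P = [1, 3, 6, 8] / [2, 5] / [4];  Q = [1, 3, 4, 7] / [2, 6] / [5]
  Insert 9 (step 8): P = [1, 3, 6, 8, 9] / [2, 5] / [4];  Q = [1, 3, 4, 7, 8] / [2, 6] / [5]
  Insert 7 (step 9): P = [1, 3, 6, 7, 9] / [2, 5, 8] / [4];  Q = [1, 3, 4, 7, 8] / [2, 6, 9] / [5]
Final shape: (5, 3, 1).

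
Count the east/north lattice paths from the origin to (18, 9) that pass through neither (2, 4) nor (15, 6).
Number of paths = 3327810

Inclusion–exclusion. Total paths: C(27, 18) = 4686825. Through P₁: C(6, 2)·C(21, 16) = 305235. Through P₂: C(21, 15)·C(6, 3) = 1085280. Since P₁ is strictly southwest of P₂, a monotone path through both must visit P₁ then P₂; paths through both = C(6, 2)·C(15, 13)·C(6, 3) = 31500. Avoid both = 4686825 − 305235 − 1085280 + 31500 = 3327810.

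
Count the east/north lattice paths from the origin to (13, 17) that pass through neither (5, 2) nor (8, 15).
Number of paths = 99413622

Inclusion–exclusion. Total paths: C(30, 13) = 119759850. Through P₁: C(7, 5)·C(23, 8) = 10296594. Through P₂: C(23, 8)·C(7, 5) = 10296594. Since P₁ is strictly southwest of P₂, a monotone path through both must visit P₁ then P₂; paths through both = C(7, 5)·C(16, 3)·C(7, 5) = 246960. Avoid both = 119759850 − 10296594 − 10296594 + 246960 = 99413622.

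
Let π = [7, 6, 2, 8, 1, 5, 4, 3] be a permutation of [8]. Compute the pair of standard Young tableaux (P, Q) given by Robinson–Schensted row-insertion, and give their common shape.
P = [1, 3] / [2, 4] / [5, 8] / [6] / [7];  Q = [1, 4] / [2, 6] / [3, 7] / [5] / [8];  common shape = (2, 2, 2, 1, 1)

Row-insert the values π_1, π_2, … into P one at a time, bumping the leftmost entry strictly greater than the inserted value down to the next row. The recording tableau Q records, in position (i, j), the step at which that cell was added to P.
  Insert 7 (step 1): P = [7];  Q = [1]
  Insert 6 (step 2): P = [6] / [7];  Q = [1] / [2]
  Insert 2 (step 3): P = [2] / [6] / [7];  Q = [1] / [2] / [3]
  Insert 8 (step 4): P = [2, 8] / [6] / [7];  Q = [1, 4] / [2] / [3]
  Insert 1 (step 5): P = [1, 8] / [2] / [6] / [7];  Q = [1, 4] / [2] / [3] / [5]
  Insert 5 (step 6): P = [1, 5] / [2, 8] / [6] / [7];  Q = [1, 4] / [2, 6] / [3] / [5]
  Insert 4 (step 7): P = [1, 4] / [2, 5] / [6, 8] / [7];  Q = [1, 4] / [2, 6] / [3, 7] / [5]
  Insert 3 (step 8): P = [1, 3] / [2, 4] / [5, 8] / [6] / [7];  Q = [1, 4] / [2, 6] / [3, 7] / [5] / [8]
Final shape: (2, 2, 2, 1, 1).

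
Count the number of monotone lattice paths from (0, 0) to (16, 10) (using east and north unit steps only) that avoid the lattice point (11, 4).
Number of paths = 4681105

Total paths from (0, 0) to (16, 10): C(26, 16) = 5311735. Paths through (11, 4): (paths (0, 0) → (11, 4)) × (paths (11, 4) → (16, 10)) = C(15, 11) · C(11, 5) = 1365 · 462 = 630630. Avoidance count = 5311735 − 630630 = 4681105.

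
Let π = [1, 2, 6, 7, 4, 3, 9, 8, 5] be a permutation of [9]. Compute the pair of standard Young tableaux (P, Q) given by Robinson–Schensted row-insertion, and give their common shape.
P = [1, 2, 3, 5, 8] / [4, 7] / [6, 9];  Q = [1, 2, 3, 4, 7] / [5, 8] / [6, 9];  common shape = (5, 2, 2)

Row-insert the values π_1, π_2, … into P one at a time, bumping the leftmost entry strictly greater than the inserted value down to the next row. The recording tableau Q records, in position (i, j), the step at which that cell was added to P.
  Insert 1 (step 1): P = [1];  Q = [1]
  Insert 2 (step 2): P = [1, 2];  Q = [1, 2]
  Insert 6 (step 3): P = [1, 2, 6];  Q = [1, 2, 3]
  Insert 7 (step 4): P = [1, 2, 6, 7];  Q = [1, 2, 3, 4]
  Insert 4 (step 5): P = [1, 2, 4, 7] / [6];  Q = [1, 2, 3, 4] / [5]
  Insert 3 (step 6): P = [1, 2, 3, 7] / [4] / [6];  Q = [1, 2, 3, 4] / [5] / [6]
  Insert 9 (step 7): P = [1, 2, 3, 7, 9] / [4] / [6];  Q = [1, 2, 3, 4, 7] / [5] / [6]
  Insert 8 (step 8): P = [1, 2, 3, 7, 8] / [4, 9] / [6];  Q = [1, 2, 3, 4, 7] / [5, 8] / [6]
  Insert 5 (step 9): P = [1, 2, 3, 5, 8] / [4, 7] / [6, 9];  Q = [1, 2, 3, 4, 7] / [5, 8] / [6, 9]
Final shape: (5, 2, 2).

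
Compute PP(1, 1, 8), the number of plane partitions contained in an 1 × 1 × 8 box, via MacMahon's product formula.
PP(1, 1, 8) = 9

Evaluate the triple product over i = 1..1, j = 1..1, k = 1..8. The factors are (2/1) · (3/2) · (4/3) · (5/4) · (6/5) · (7/6) · (8/7) · (9/8). The numerators and denominators telescope so the product is an integer; carrying out the multiplication exactly gives PP(1, 1, 8) = 9.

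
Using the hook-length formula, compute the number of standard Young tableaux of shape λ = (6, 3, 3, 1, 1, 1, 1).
# SYT of shape (6, 3, 3, 1, 1, 1, 1) = 429000

Hook-length formula: f^λ = n! / Π hook(c), product over all cells c of the Young diagram. For λ = (6, 3, 3, 1, 1, 1, 1), n = 16 boxes. Hook lengths by row (left-to-right, top-to-bottom): [12, 7, 6, 3, 2, 1]; [8, 3, 2]; [7, 2, 1]; [4]; [3]; [2]; [1]. Product of hooks = 48771072. So f^λ = 16! / 48771072 = 20922789888000 / 48771072 = 429000.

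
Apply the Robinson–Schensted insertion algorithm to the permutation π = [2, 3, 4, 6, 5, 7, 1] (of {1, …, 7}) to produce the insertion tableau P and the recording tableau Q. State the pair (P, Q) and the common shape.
P = [1, 3, 4, 5, 7] / [2] / [6];  Q = [1, 2, 3, 4, 6] / [5] / [7];  common shape = (5, 1, 1)

Row-insert the values π_1, π_2, … into P one at a time, bumping the leftmost entry strictly greater than the inserted value down to the next row. The recording tableau Q records, in position (i, j), the step at which that cell was added to P.
  Insert 2 (step 1): P = [2];  Q = [1]
  Insert 3 (step 2): P = [2, 3];  Q = [1, 2]
  Insert 4 (step 3): P = [2, 3, 4];  Q = [1, 2, 3]
  Insert 6 (step 4): P = [2, 3, 4, 6];  Q = [1, 2, 3, 4]
  Insert 5 (step 5): P = [2, 3, 4, 5] / [6];  Q = [1, 2, 3, 4] / [5]
  Insert 7 (step 6): P = [2, 3, 4, 5, 7] / [6];  Q = [1, 2, 3, 4, 6] / [5]
  Insert 1 (step 7): P = [1, 3, 4, 5, 7] / [2] / [6];  Q = [1, 2, 3, 4, 6] / [5] / [7]
Final shape: (5, 1, 1).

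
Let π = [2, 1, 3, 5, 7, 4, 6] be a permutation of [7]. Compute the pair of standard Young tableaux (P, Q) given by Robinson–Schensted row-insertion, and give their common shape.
P = [1, 3, 4, 6] / [2, 5, 7];  Q = [1, 3, 4, 5] / [2, 6, 7];  common shape = (4, 3)

Row-insert the values π_1, π_2, … into P one at a time, bumping the leftmost entry strictly greater than the inserted value down to the next row. The recording tableau Q records, in position (i, j), the step at which that cell was added to P.
  Insert 2 (step 1): P = [2];  Q = [1]
  Insert 1 (step 2): P = [1] / [2];  Q = [1] / [2]
  Insert 3 (step 3): P = [1, 3] / [2];  Q = [1, 3] / [2]
  Insert 5 (step 4): P = [1, 3, 5] / [2];  Q = [1, 3, 4] / [2]
  Insert 7 (step 5): P = [1, 3, 5, 7] / [2];  Q = [1, 3, 4, 5] / [2]
  Insert 4 (step 6): P = [1, 3, 4, 7] / [2, 5];  Q = [1, 3, 4, 5] / [2, 6]
  Insert 6 (step 7): P = [1, 3, 4, 6] / [2, 5, 7];  Q = [1, 3, 4, 5] / [2, 6, 7]
Final shape: (4, 3).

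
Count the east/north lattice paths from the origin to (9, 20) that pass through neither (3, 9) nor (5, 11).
Number of paths = 5112965

Inclusion–exclusion. Total paths: C(29, 9) = 10015005. Through P₁: C(12, 3)·C(17, 6) = 2722720. Through P₂: C(16, 5)·C(13, 4) = 3123120. Since P₁ is strictly southwest of P₂, a monotone path through both must visit P₁ then P₂; paths through both = C(12, 3)·C(4, 2)·C(13, 4) = 943800. Avoid both = 10015005 − 2722720 − 3123120 + 943800 = 5112965.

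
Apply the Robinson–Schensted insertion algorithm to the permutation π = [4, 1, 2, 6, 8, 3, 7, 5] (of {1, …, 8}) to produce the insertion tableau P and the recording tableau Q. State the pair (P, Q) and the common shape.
P = [1, 2, 3, 5] / [4, 6, 7] / [8];  Q = [1, 3, 4, 5] / [2, 6, 7] / [8];  common shape = (4, 3, 1)

Row-insert the values π_1, π_2, … into P one at a time, bumping the leftmost entry strictly greater than the inserted value down to the next row. The recording tableau Q records, in position (i, j), the step at which that cell was added to P.
  Insert 4 (step 1): P = [4];  Q = [1]
  Insert 1 (step 2): P = [1] / [4];  Q = [1] / [2]
  Insert 2 (step 3): P = [1, 2] / [4];  Q = [1, 3] / [2]
  Insert 6 (step 4): P = [1, 2, 6] / [4];  Q = [1, 3, 4] / [2]
  Insert 8 (step 5): P = [1, 2, 6, 8] / [4];  Q = [1, 3, 4, 5] / [2]
  Insert 3 (step 6): P = [1, 2, 3, 8] / [4, 6];  Q = [1, 3, 4, 5] / [2, 6]
  Insert 7 (step 7): P = [1, 2, 3, 7] / [4, 6, 8];  Q = [1, 3, 4, 5] / [2, 6, 7]
  Insert 5 (step 8): P = [1, 2, 3, 5] / [4, 6, 7] / [8];  Q = [1, 3, 4, 5] / [2, 6, 7] / [8]
Final shape: (4, 3, 1).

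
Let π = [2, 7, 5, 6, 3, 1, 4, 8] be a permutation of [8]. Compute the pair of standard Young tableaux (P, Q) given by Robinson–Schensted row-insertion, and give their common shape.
P = [1, 3, 4, 8] / [2, 6] / [5] / [7];  Q = [1, 2, 4, 8] / [3, 7] / [5] / [6];  common shape = (4, 2, 1, 1)

Row-insert the values π_1, π_2, … into P one at a time, bumping the leftmost entry strictly greater than the inserted value down to the next row. The recording tableau Q records, in position (i, j), the step at which that cell was added to P.
  Insert 2 (step 1): P = [2];  Q = [1]
  Insert 7 (step 2): P = [2, 7];  Q = [1, 2]
  Insert 5 (step 3): P = [2, 5] / [7];  Q = [1, 2] / [3]
  Insert 6 (step 4): P = [2, 5, 6] / [7];  Q = [1, 2, 4] / [3]
  Insert 3 (step 5): P = [2, 3, 6] / [5] / [7];  Q = [1, 2, 4] / [3] / [5]
  Insert 1 (step 6): P = [1, 3, 6] / [2] / [5] / [7];  Q = [1, 2, 4] / [3] / [5] / [6]
  Insert 4 (step 7): P = [1, 3, 4] / [2, 6] / [5] / [7];  Q = [1, 2, 4] / [3, 7] / [5] / [6]
  Insert 8 (step 8): P = [1, 3, 4, 8] / [2, 6] / [5] / [7];  Q = [1, 2, 4, 8] / [3, 7] / [5] / [6]
Final shape: (4, 2, 1, 1).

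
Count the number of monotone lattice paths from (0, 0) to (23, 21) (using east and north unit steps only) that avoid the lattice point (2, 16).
Number of paths = 2012606335740

Total paths from (0, 0) to (23, 21): C(44, 23) = 2012616400080. Paths through (2, 16): (paths (0, 0) → (2, 16)) × (paths (2, 16) → (23, 21)) = C(18, 2) · C(26, 21) = 153 · 65780 = 10064340. Avoidance count = 2012616400080 − 10064340 = 2012606335740.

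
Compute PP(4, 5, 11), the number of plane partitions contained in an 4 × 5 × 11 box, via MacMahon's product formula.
PP(4, 5, 11) = 381644355456

Evaluate the triple product over i = 1..4, j = 1..5, k = 1..11. The factors are (2/1) · (3/2) · (4/3) · (5/4) · (6/5) · (7/6) · (8/7) · (9/8) · … (220 factors total). The numerators and denominators telescope so the product is an integer; carrying out the multiplication exactly gives PP(4, 5, 11) = 381644355456.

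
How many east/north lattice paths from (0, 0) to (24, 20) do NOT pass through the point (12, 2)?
Number of paths = 1753168466595

Total paths from (0, 0) to (24, 20): C(44, 24) = 1761039350070. Paths through (12, 2): (paths (0, 0) → (12, 2)) × (paths (12, 2) → (24, 20)) = C(14, 12) · C(30, 12) = 91 · 86493225 = 7870883475. Avoidance count = 1761039350070 − 7870883475 = 1753168466595.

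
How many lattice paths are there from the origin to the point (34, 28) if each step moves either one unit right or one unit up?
Number of paths = 349615716557887465

A monotone lattice path from (0, 0) to (34, 28) consists of 34 east steps and 28 north steps in some order, so it is determined by which 34 of the 62 steps are east. The count is C(62, 34) = 349615716557887465.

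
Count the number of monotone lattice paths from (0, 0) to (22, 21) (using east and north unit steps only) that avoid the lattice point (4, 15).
Number of paths = 1051527787764

Total paths from (0, 0) to (22, 21): C(43, 22) = 1052049481860. Paths through (4, 15): (paths (0, 0) → (4, 15)) × (paths (4, 15) → (22, 21)) = C(19, 4) · C(24, 18) = 3876 · 134596 = 521694096. Avoidance count = 1052049481860 − 521694096 = 1051527787764.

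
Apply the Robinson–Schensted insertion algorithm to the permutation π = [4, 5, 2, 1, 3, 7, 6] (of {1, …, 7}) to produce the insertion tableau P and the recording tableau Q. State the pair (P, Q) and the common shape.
P = [1, 3, 6] / [2, 5, 7] / [4];  Q = [1, 2, 6] / [3, 5, 7] / [4];  common shape = (3, 3, 1)

Row-insert the values π_1, π_2, … into P one at a time, bumping the leftmost entry strictly greater than the inserted value down to the next row. The recording tableau Q records, in position (i, j), the step at which that cell was added to P.
  Insert 4 (step 1): P = [4];  Q = [1]
  Insert 5 (step 2): P = [4, 5];  Q = [1, 2]
  Insert 2 (step 3): P = [2, 5] / [4];  Q = [1, 2] / [3]
  Insert 1 (step 4): P = [1, 5] / [2] / [4];  Q = [1, 2] / [3] / [4]
  Insert 3 (step 5): P = [1, 3] / [2, 5] / [4];  Q = [1, 2] / [3, 5] / [4]
  Insert 7 (step 6): P = [1, 3, 7] / [2, 5] / [4];  Q = [1, 2, 6] / [3, 5] / [4]
  Insert 6 (step 7): P = [1, 3, 6] / [2, 5, 7] / [4];  Q = [1, 2, 6] / [3, 5, 7] / [4]
Final shape: (3, 3, 1).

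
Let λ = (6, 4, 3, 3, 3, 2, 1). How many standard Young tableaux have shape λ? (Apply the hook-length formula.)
# SYT of shape (6, 4, 3, 3, 3, 2, 1) = 2048574528

Hook-length formula: f^λ = n! / Π hook(c), product over all cells c of the Young diagram. For λ = (6, 4, 3, 3, 3, 2, 1), n = 22 boxes. Hook lengths by row (left-to-right, top-to-bottom): [12, 10, 8, 4, 2, 1]; [9, 7, 5, 1]; [7, 5, 3]; [6, 4, 2]; [5, 3, 1]; [3, 1]; [1]. Product of hooks = 548674560000. So f^λ = 22! / 548674560000 = 1124000727777607680000 / 548674560000 = 2048574528.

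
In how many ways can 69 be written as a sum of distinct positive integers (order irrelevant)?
q(69) = 27130

A partition into distinct parts is a strictly decreasing sequence summing to n. The recurrence d(n, m) = d(n, m−1) + d(n−m, m−1) (use part m at most once) with q(n) = d(n, n) gives q(69) = 27130. (Euler's theorem: # distinct-part partitions = # odd-part partitions.)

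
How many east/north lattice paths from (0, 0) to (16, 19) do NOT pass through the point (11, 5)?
Number of paths = 4009137846

Total paths from (0, 0) to (16, 19): C(35, 16) = 4059928950. Paths through (11, 5): (paths (0, 0) → (11, 5)) × (paths (11, 5) → (16, 19)) = C(16, 11) · C(19, 5) = 4368 · 11628 = 50791104. Avoidance count = 4059928950 − 50791104 = 4009137846.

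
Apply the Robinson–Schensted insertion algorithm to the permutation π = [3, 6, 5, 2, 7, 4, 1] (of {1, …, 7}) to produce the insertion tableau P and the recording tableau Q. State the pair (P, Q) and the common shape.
P = [1, 4, 7] / [2, 5] / [3] / [6];  Q = [1, 2, 5] / [3, 6] / [4] / [7];  common shape = (3, 2, 1, 1)

Row-insert the values π_1, π_2, … into P one at a time, bumping the leftmost entry strictly greater than the inserted value down to the next row. The recording tableau Q records, in position (i, j), the step at which that cell was added to P.
  Insert 3 (step 1): P = [3];  Q = [1]
  Insert 6 (step 2): P = [3, 6];  Q = [1, 2]
  Insert 5 (step 3): P = [3, 5] / [6];  Q = [1, 2] / [3]
  Insert 2 (step 4): P = [2, 5] / [3] / [6];  Q = [1, 2] / [3] / [4]
  Insert 7 (step 5): P = [2, 5, 7] / [3] / [6];  Q = [1, 2, 5] / [3] / [4]
  Insert 4 (step 6): P = [2, 4, 7] / [3, 5] / [6];  Q = [1, 2, 5] / [3, 6] / [4]
  Insert 1 (step 7): P = [1, 4, 7] / [2, 5] / [3] / [6];  Q = [1, 2, 5] / [3, 6] / [4] / [7]
Final shape: (3, 2, 1, 1).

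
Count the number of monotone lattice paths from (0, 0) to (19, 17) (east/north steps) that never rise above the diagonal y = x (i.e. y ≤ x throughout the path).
Number of paths = 1289624490

By the reflection principle (André's argument), the number of monotone paths to (19, 17) with n ≤ m that never go above y = x is C(36, 19) − C(36, 20) = 8597496600 − 7307872110 = 1289624490.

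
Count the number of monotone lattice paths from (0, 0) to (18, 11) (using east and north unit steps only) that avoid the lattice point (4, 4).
Number of paths = 26457690

Total paths from (0, 0) to (18, 11): C(29, 18) = 34597290. Paths through (4, 4): (paths (0, 0) → (4, 4)) × (paths (4, 4) → (18, 11)) = C(8, 4) · C(21, 14) = 70 · 116280 = 8139600. Avoidance count = 34597290 − 8139600 = 26457690.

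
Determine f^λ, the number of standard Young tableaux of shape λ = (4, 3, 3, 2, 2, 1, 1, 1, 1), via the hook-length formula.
# SYT of shape (4, 3, 3, 2, 2, 1, 1, 1, 1) = 2625480

Hook-length formula: f^λ = n! / Π hook(c), product over all cells c of the Young diagram. For λ = (4, 3, 3, 2, 2, 1, 1, 1, 1), n = 18 boxes. Hook lengths by row (left-to-right, top-to-bottom): [12, 7, 4, 1]; [10, 5, 2]; [9, 4, 1]; [7, 2]; [6, 1]; [4]; [3]; [2]; [1]. Product of hooks = 2438553600. So f^λ = 18! / 2438553600 = 6402373705728000 / 2438553600 = 2625480.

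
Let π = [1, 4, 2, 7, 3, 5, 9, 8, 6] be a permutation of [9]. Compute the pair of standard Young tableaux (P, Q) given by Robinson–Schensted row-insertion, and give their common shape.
P = [1, 2, 3, 5, 6] / [4, 7, 8] / [9];  Q = [1, 2, 4, 6, 7] / [3, 5, 8] / [9];  common shape = (5, 3, 1)

Row-insert the values π_1, π_2, … into P one at a time, bumping the leftmost entry strictly greater than the inserted value down to the next row. The recording tableau Q records, in position (i, j), the step at which that cell was added to P.
  Insert 1 (step 1): P = [1];  Q = [1]
  Insert 4 (step 2): P = [1, 4];  Q = [1, 2]
  Insert 2 (step 3): P = [1, 2] / [4];  Q = [1, 2] / [3]
  Insert 7 (step 4): P = [1, 2, 7] / [4];  Q = [1, 2, 4] / [3]
  Insert 3 (step 5): P = [1, 2, 3] / [4, 7];  Q = [1, 2, 4] / [3, 5]
  Insert 5 (step 6): P = [1, 2, 3, 5] / [4, 7];  Q = [1, 2, 4, 6] / [3, 5]
  Insert 9 (step 7): P = [1, 2, 3, 5, 9] / [4, 7];  Q = [1, 2, 4, 6, 7] / [3, 5]
  Insert 8 (step 8): P = [1, 2, 3, 5, 8] / [4, 7, 9];  Q = [1, 2, 4, 6, 7] / [3, 5, 8]
  Insert 6 (step 9): P = [1, 2, 3, 5, 6] / [4, 7, 8] / [9];  Q = [1, 2, 4, 6, 7] / [3, 5, 8] / [9]
Final shape: (5, 3, 1).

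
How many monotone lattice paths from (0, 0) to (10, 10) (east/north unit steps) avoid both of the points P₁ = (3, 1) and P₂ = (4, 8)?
Number of paths = 126032

Inclusion–exclusion. Total paths: C(20, 10) = 184756. Through P₁: C(4, 3)·C(16, 7) = 45760. Through P₂: C(12, 4)·C(8, 6) = 13860. Since P₁ is strictly southwest of P₂, a monotone path through both must visit P₁ then P₂; paths through both = C(4, 3)·C(8, 1)·C(8, 6) = 896. Avoid both = 184756 − 45760 − 13860 + 896 = 126032.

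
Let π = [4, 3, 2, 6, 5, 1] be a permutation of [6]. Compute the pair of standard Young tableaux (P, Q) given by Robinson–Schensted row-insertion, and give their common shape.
P = [1, 5] / [2, 6] / [3] / [4];  Q = [1, 4] / [2, 5] / [3] / [6];  common shape = (2, 2, 1, 1)

Row-insert the values π_1, π_2, … into P one at a time, bumping the leftmost entry strictly greater than the inserted value down to the next row. The recording tableau Q records, in position (i, j), the step at which that cell was added to P.
  Insert 4 (step 1): P = [4];  Q = [1]
  Insert 3 (step 2): P = [3] / [4];  Q = [1] / [2]
  Insert 2 (step 3): P = [2] / [3] / [4];  Q = [1] / [2] / [3]
  Insert 6 (step 4): P = [2, 6] / [3] / [4];  Q = [1, 4] / [2] / [3]
  Insert 5 (step 5): P = [2, 5] / [3, 6] / [4];  Q = [1, 4] / [2, 5] / [3]
  Insert 1 (step 6): P = [1, 5] / [2, 6] / [3] / [4];  Q = [1, 4] / [2, 5] / [3] / [6]
Final shape: (2, 2, 1, 1).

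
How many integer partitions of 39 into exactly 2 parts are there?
p(39, 2 parts) = 19

Partitions of n into exactly k parts are in bijection with partitions of n − k into at most k parts (subtract 1 from each part). So p(39, exactly 2) = p(37, parts ≤ 2). Computing via the recurrence p(m, j) = p(m, j−1) + p(m−j, j) gives 19.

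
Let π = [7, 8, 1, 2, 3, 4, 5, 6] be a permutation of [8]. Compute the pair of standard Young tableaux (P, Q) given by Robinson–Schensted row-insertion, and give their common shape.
P = [1, 2, 3, 4, 5, 6] / [7, 8];  Q = [1, 2, 5, 6, 7, 8] / [3, 4];  common shape = (6, 2)

Row-insert the values π_1, π_2, … into P one at a time, bumping the leftmost entry strictly greater than the inserted value down to the next row. The recording tableau Q records, in position (i, j), the step at which that cell was added to P.
  Insert 7 (step 1): P = [7];  Q = [1]
  Insert 8 (step 2): P = [7, 8];  Q = [1, 2]
  Insert 1 (step 3): P = [1, 8] / [7];  Q = [1, 2] / [3]
  Insert 2 (step 4): P = [1, 2] / [7, 8];  Q = [1, 2] / [3, 4]
  Insert 3 (step 5): P = [1, 2, 3] / [7, 8];  Q = [1, 2, 5] / [3, 4]
  Insert 4 (step 6): P = [1, 2, 3, 4] / [7, 8];  Q = [1, 2, 5, 6] / [3, 4]
  Insert 5 (step 7): P = [1, 2, 3, 4, 5] / [7, 8];  Q = [1, 2, 5, 6, 7] / [3, 4]
  Insert 6 (step 8): P = [1, 2, 3, 4, 5, 6] / [7, 8];  Q = [1, 2, 5, 6, 7, 8] / [3, 4]
Final shape: (6, 2).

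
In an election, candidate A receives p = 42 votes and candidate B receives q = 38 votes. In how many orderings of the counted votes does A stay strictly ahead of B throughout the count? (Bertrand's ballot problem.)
Strict-lead orderings = 4869664507084913916380

Total orderings of the 80 votes with 42 for A: C(80, 42) = 97393290141698278327600. By the Bertrand ballot formula (Cycle Lemma / reflection principle), the number of orderings in which A is strictly ahead of B throughout is (p − q)/(p + q) · C(p + q, p) = (42 − 38)/(42 + 38) · 97393290141698278327600 = 4869664507084913916380.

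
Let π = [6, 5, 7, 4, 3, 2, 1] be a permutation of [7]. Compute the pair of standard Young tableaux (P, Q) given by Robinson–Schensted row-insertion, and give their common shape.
P = [1, 7] / [2] / [3] / [4] / [5] / [6];  Q = [1, 3] / [2] / [4] / [5] / [6] / [7];  common shape = (2, 1, 1, 1, 1, 1)

Row-insert the values π_1, π_2, … into P one at a time, bumping the leftmost entry strictly greater than the inserted value down to the next row. The recording tableau Q records, in position (i, j), the step at which that cell was added to P.
  Insert 6 (step 1): P = [6];  Q = [1]
  Insert 5 (step 2): P = [5] / [6];  Q = [1] / [2]
  Insert 7 (step 3): P = [5, 7] / [6];  Q = [1, 3] / [2]
  Insert 4 (step 4): P = [4, 7] / [5] / [6];  Q = [1, 3] / [2] / [4]
  Insert 3 (step 5): P = [3, 7] / [4] / [5] / [6];  Q = [1, 3] / [2] / [4] / [5]
  Insert 2 (step 6): P = [2, 7] / [3] / [4] / [5] / [6];  Q = [1, 3] / [2] / [4] / [5] / [6]
  Insert 1 (step 7): P = [1, 7] / [2] / [3] / [4] / [5] / [6];  Q = [1, 3] / [2] / [4] / [5] / [6] / [7]
Final shape: (2, 1, 1, 1, 1, 1).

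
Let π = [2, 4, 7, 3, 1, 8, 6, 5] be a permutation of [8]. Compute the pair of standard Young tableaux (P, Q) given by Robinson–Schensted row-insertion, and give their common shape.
P = [1, 3, 5, 8] / [2, 6] / [4, 7];  Q = [1, 2, 3, 6] / [4, 7] / [5, 8];  common shape = (4, 2, 2)

Row-insert the values π_1, π_2, … into P one at a time, bumping the leftmost entry strictly greater than the inserted value down to the next row. The recording tableau Q records, in position (i, j), the step at which that cell was added to P.
  Insert 2 (step 1): P = [2];  Q = [1]
  Insert 4 (step 2): P = [2, 4];  Q = [1, 2]
  Insert 7 (step 3): P = [2, 4, 7];  Q = [1, 2, 3]
  Insert 3 (step 4): P = [2, 3, 7] / [4];  Q = [1, 2, 3] / [4]
  Insert 1 (step 5): P = [1, 3, 7] / [2] / [4];  Q = [1, 2, 3] / [4] / [5]
  Insert 8 (step 6): P = [1, 3, 7, 8] / [2] / [4];  Q = [1, 2, 3, 6] / [4] / [5]
  Insert 6 (step 7): P = [1, 3, 6, 8] / [2, 7] / [4];  Q = [1, 2, 3, 6] / [4, 7] / [5]
  Insert 5 (step 8): P = [1, 3, 5, 8] / [2, 6] / [4, 7];  Q = [1, 2, 3, 6] / [4, 7] / [5, 8]
Final shape: (4, 2, 2).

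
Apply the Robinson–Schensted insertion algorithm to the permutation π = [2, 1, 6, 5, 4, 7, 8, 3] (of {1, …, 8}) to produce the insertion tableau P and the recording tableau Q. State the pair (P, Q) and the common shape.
P = [1, 3, 7, 8] / [2, 4] / [5] / [6];  Q = [1, 3, 6, 7] / [2, 4] / [5] / [8];  common shape = (4, 2, 1, 1)

Row-insert the values π_1, π_2, … into P one at a time, bumping the leftmost entry strictly greater than the inserted value down to the next row. The recording tableau Q records, in position (i, j), the step at which that cell was added to P.
  Insert 2 (step 1): P = [2];  Q = [1]
  Insert 1 (step 2): P = [1] / [2];  Q = [1] / [2]
  Insert 6 (step 3): P = [1, 6] / [2];  Q = [1, 3] / [2]
  Insert 5 (step 4): P = [1, 5] / [2, 6];  Q = [1, 3] / [2, 4]
  Insert 4 (step 5): P = [1, 4] / [2, 5] / [6];  Q = [1, 3] / [2, 4] / [5]
  Insert 7 (step 6): P = [1, 4, 7] / [2, 5] / [6];  Q = [1, 3, 6] / [2, 4] / [5]
  Insert 8 (step 7): P = [1, 4, 7, 8] / [2, 5] / [6];  Q = [1, 3, 6, 7] / [2, 4] / [5]
  Insert 3 (step 8): P = [1, 3, 7, 8] / [2, 4] / [5] / [6];  Q = [1, 3, 6, 7] / [2, 4] / [5] / [8]
Final shape: (4, 2, 1, 1).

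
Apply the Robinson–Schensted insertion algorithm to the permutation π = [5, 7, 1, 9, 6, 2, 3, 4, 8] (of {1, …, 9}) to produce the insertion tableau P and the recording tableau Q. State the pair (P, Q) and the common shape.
P = [1, 2, 3, 4, 8] / [5, 6, 9] / [7];  Q = [1, 2, 4, 8, 9] / [3, 5, 7] / [6];  common shape = (5, 3, 1)

Row-insert the values π_1, π_2, … into P one at a time, bumping the leftmost entry strictly greater than the inserted value down to the next row. The recording tableau Q records, in position (i, j), the step at which that cell was added to P.
  Insert 5 (step 1): P = [5];  Q = [1]
  Insert 7 (step 2): P = [5, 7];  Q = [1, 2]
  Insert 1 (step 3): P = [1, 7] / [5];  Q = [1, 2] / [3]
  Insert 9 (step 4): P = [1, 7, 9] / [5];  Q = [1, 2, 4] / [3]
  Insert 6 (step 5): P = [1, 6, 9] / [5, 7];  Q = [1, 2, 4] / [3, 5]
  Insert 2 (step 6): P = [1, 2, 9] / [5, 6] / [7];  Q = [1, 2, 4] / [3, 5] / [6]
  Insert 3 (step 7): P = [1, 2, 3] / [5, 6, 9] / [7];  Q = [1, 2, 4] / [3, 5, 7] / [6]
  Insert 4 (step 8): P = [1, 2, 3, 4] / [5, 6, 9] / [7];  Q = [1, 2, 4, 8] / [3, 5, 7] / [6]
  Insert 8 (step 9): P = [1, 2, 3, 4, 8] / [5, 6, 9] / [7];  Q = [1, 2, 4, 8, 9] / [3, 5, 7] / [6]
Final shape: (5, 3, 1).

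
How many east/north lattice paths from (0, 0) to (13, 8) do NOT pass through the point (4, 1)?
Number of paths = 146290

Total paths from (0, 0) to (13, 8): C(21, 13) = 203490. Paths through (4, 1): (paths (0, 0) → (4, 1)) × (paths (4, 1) → (13, 8)) = C(5, 4) · C(16, 9) = 5 · 11440 = 57200. Avoidance count = 203490 − 57200 = 146290.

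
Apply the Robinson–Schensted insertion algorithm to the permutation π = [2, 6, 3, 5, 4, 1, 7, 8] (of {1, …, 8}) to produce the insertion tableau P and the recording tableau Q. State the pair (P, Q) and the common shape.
P = [1, 3, 4, 7, 8] / [2] / [5] / [6];  Q = [1, 2, 4, 7, 8] / [3] / [5] / [6];  common shape = (5, 1, 1, 1)

Row-insert the values π_1, π_2, … into P one at a time, bumping the leftmost entry strictly greater than the inserted value down to the next row. The recording tableau Q records, in position (i, j), the step at which that cell was added to P.
  Insert 2 (step 1): P = [2];  Q = [1]
  Insert 6 (step 2): P = [2, 6];  Q = [1, 2]
  Insert 3 (step 3): P = [2, 3] / [6];  Q = [1, 2] / [3]
  Insert 5 (step 4): P = [2, 3, 5] / [6];  Q = [1, 2, 4] / [3]
  Insert 4 (step 5): P = [2, 3, 4] / [5] / [6];  Q = [1, 2, 4] / [3] / [5]
  Insert 1 (step 6): P = [1, 3, 4] / [2] / [5] / [6];  Q = [1, 2, 4] / [3] / [5] / [6]
  Insert 7 (step 7): P = [1, 3, 4, 7] / [2] / [5] / [6];  Q = [1, 2, 4, 7] / [3] / [5] / [6]
  Insert 8 (step 8): P = [1, 3, 4, 7, 8] / [2] / [5] / [6];  Q = [1, 2, 4, 7, 8] / [3] / [5] / [6]
Final shape: (5, 1, 1, 1).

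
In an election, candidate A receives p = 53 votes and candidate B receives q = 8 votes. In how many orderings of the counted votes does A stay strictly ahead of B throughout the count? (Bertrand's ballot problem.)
Strict-lead orderings = 2172413925

Total orderings of the 61 votes with 53 for A: C(61, 53) = 2944827765. By the Bertrand ballot formula (Cycle Lemma / reflection principle), the number of orderings in which A is strictly ahead of B throughout is (p − q)/(p + q) · C(p + q, p) = (53 − 8)/(53 + 8) · 2944827765 = 2172413925.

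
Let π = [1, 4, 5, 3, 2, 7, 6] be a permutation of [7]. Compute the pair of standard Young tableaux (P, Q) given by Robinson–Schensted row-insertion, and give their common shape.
P = [1, 2, 5, 6] / [3, 7] / [4];  Q = [1, 2, 3, 6] / [4, 7] / [5];  common shape = (4, 2, 1)

Row-insert the values π_1, π_2, … into P one at a time, bumping the leftmost entry strictly greater than the inserted value down to the next row. The recording tableau Q records, in position (i, j), the step at which that cell was added to P.
  Insert 1 (step 1): P = [1];  Q = [1]
  Insert 4 (step 2): P = [1, 4];  Q = [1, 2]
  Insert 5 (step 3): P = [1, 4, 5];  Q = [1, 2, 3]
  Insert 3 (step 4): P = [1, 3, 5] / [4];  Q = [1, 2, 3] / [4]
  Insert 2 (step 5): P = [1, 2, 5] / [3] / [4];  Q = [1, 2, 3] / [4] / [5]
  Insert 7 (step 6): P = [1, 2, 5, 7] / [3] / [4];  Q = [1, 2, 3, 6] / [4] / [5]
  Insert 6 (step 7): P = [1, 2, 5, 6] / [3, 7] / [4];  Q = [1, 2, 3, 6] / [4, 7] / [5]
Final shape: (4, 2, 1).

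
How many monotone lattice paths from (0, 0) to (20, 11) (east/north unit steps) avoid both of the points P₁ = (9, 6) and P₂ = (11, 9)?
Number of paths = 56325425

Inclusion–exclusion. Total paths: C(31, 20) = 84672315. Through P₁: C(15, 9)·C(16, 11) = 21861840. Through P₂: C(20, 11)·C(11, 9) = 9237800. Since P₁ is strictly southwest of P₂, a monotone path through both must visit P₁ then P₂; paths through both = C(15, 9)·C(5, 2)·C(11, 9) = 2752750. Avoid both = 84672315 − 21861840 − 9237800 + 2752750 = 56325425.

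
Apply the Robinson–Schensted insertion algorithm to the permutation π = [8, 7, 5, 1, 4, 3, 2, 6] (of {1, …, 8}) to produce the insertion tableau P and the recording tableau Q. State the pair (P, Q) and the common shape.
P = [1, 2, 6] / [3] / [4] / [5] / [7] / [8];  Q = [1, 5, 8] / [2] / [3] / [4] / [6] / [7];  common shape = (3, 1, 1, 1, 1, 1)

Row-insert the values π_1, π_2, … into P one at a time, bumping the leftmost entry strictly greater than the inserted value down to the next row. The recording tableau Q records, in position (i, j), the step at which that cell was added to P.
  Insert 8 (step 1): P = [8];  Q = [1]
  Insert 7 (step 2): P = [7] / [8];  Q = [1] / [2]
  Insert 5 (step 3): P = [5] / [7] / [8];  Q = [1] / [2] / [3]
  Insert 1 (step 4): P = [1] / [5] / [7] / [8];  Q = [1] / [2] / [3] / [4]
  Insert 4 (step 5): P = [1, 4] / [5] / [7] / [8];  Q = [1, 5] / [2] / [3] / [4]
  Insert 3 (step 6): P = [1, 3] / [4] / [5] / [7] / [8];  Q = [1, 5] / [2] / [3] / [4] / [6]
  Insert 2 (step 7): P = [1, 2] / [3] / [4] / [5] / [7] / [8];  Q = [1, 5] / [2] / [3] / [4] / [6] / [7]
  Insert 6 (step 8): P = [1, 2, 6] / [3] / [4] / [5] / [7] / [8];  Q = [1, 5, 8] / [2] / [3] / [4] / [6] / [7]
Final shape: (3, 1, 1, 1, 1, 1).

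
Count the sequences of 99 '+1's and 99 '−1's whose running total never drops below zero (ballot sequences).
C_99 = 227508830794229349661819540395688853956041682601541047340

These ballot sequences are counted by the Catalan number C_n = (1/(n + 1)) · C(2n, n). For n = 99: C_99 = (1/100) · C(198, 99) = 22750883079422934966181954039568885395604168260154104734000/100 = 227508830794229349661819540395688853956041682601541047340.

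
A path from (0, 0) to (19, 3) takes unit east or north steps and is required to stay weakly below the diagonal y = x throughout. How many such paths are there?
Number of paths = 1309

By the reflection principle (André's argument), the number of monotone paths to (19, 3) with n ≤ m that never go above y = x is C(22, 19) − C(22, 20) = 1540 − 231 = 1309.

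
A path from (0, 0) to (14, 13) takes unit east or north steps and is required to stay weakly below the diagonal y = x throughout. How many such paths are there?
Number of paths = 2674440

By the reflection principle (André's argument), the number of monotone paths to (14, 13) with n ≤ m that never go above y = x is C(27, 14) − C(27, 15) = 20058300 − 17383860 = 2674440.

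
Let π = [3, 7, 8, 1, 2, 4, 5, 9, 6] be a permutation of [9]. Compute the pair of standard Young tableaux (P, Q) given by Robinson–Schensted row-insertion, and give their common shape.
P = [1, 2, 4, 5, 6] / [3, 7, 8, 9];  Q = [1, 2, 3, 7, 8] / [4, 5, 6, 9];  common shape = (5, 4)

Row-insert the values π_1, π_2, … into P one at a time, bumping the leftmost entry strictly greater than the inserted value down to the next row. The recording tableau Q records, in position (i, j), the step at which that cell was added to P.
  Insert 3 (step 1): P = [3];  Q = [1]
  Insert 7 (step 2): P = [3, 7];  Q = [1, 2]
  Insert 8 (step 3): P = [3, 7, 8];  Q = [1, 2, 3]
  Insert 1 (step 4): P = [1, 7, 8] / [3];  Q = [1, 2, 3] / [4]
  Insert 2 (step 5): P = [1, 2, 8] / [3, 7];  Q = [1, 2, 3] / [4, 5]
  Insert 4 (step 6): P = [1, 2, 4] / [3, 7, 8];  Q = [1, 2, 3] / [4, 5, 6]
  Insert 5 (step 7): P = [1, 2, 4, 5] / [3, 7, 8];  Q = [1, 2, 3, 7] / [4, 5, 6]
  Insert 9 (step 8): P = [1, 2, 4, 5, 9] / [3, 7, 8];  Q = [1, 2, 3, 7, 8] / [4, 5, 6]
  Insert 6 (step 9): P = [1, 2, 4, 5, 6] / [3, 7, 8, 9];  Q = [1, 2, 3, 7, 8] / [4, 5, 6, 9]
Final shape: (5, 4).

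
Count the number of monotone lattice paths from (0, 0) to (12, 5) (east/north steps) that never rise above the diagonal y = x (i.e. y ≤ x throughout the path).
Number of paths = 3808

By the reflection principle (André's argument), the number of monotone paths to (12, 5) with n ≤ m that never go above y = x is C(17, 12) − C(17, 13) = 6188 − 2380 = 3808.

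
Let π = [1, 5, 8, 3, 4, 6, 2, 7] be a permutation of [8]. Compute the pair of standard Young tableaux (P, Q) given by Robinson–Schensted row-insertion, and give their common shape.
P = [1, 2, 4, 6, 7] / [3, 8] / [5];  Q = [1, 2, 3, 6, 8] / [4, 5] / [7];  common shape = (5, 2, 1)

Row-insert the values π_1, π_2, … into P one at a time, bumping the leftmost entry strictly greater than the inserted value down to the next row. The recording tableau Q records, in position (i, j), the step at which that cell was added to P.
  Insert 1 (step 1): P = [1];  Q = [1]
  Insert 5 (step 2): P = [1, 5];  Q = [1, 2]
  Insert 8 (step 3): P = [1, 5, 8];  Q = [1, 2, 3]
  Insert 3 (step 4): P = [1, 3, 8] / [5];  Q = [1, 2, 3] / [4]
  Insert 4 (step 5): P = [1, 3, 4] / [5, 8];  Q = [1, 2, 3] / [4, 5]
  Insert 6 (step 6): P = [1, 3, 4, 6] / [5, 8];  Q = [1, 2, 3, 6] / [4, 5]
  Insert 2 (step 7): P = [1, 2, 4, 6] / [3, 8] / [5];  Q = [1, 2, 3, 6] / [4, 5] / [7]
  Insert 7 (step 8): P = [1, 2, 4, 6, 7] / [3, 8] / [5];  Q = [1, 2, 3, 6, 8] / [4, 5] / [7]
Final shape: (5, 2, 1).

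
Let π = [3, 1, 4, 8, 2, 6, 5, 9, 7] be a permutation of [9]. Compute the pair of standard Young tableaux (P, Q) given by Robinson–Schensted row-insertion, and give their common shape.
P = [1, 2, 5, 7] / [3, 4, 6, 9] / [8];  Q = [1, 3, 4, 8] / [2, 5, 6, 9] / [7];  common shape = (4, 4, 1)

Row-insert the values π_1, π_2, … into P one at a time, bumping the leftmost entry strictly greater than the inserted value down to the next row. The recording tableau Q records, in position (i, j), the step at which that cell was added to P.
  Insert 3 (step 1): P = [3];  Q = [1]
  Insert 1 (step 2): P = [1] / [3];  Q = [1] / [2]
  Insert 4 (step 3): P = [1, 4] / [3];  Q = [1, 3] / [2]
  Insert 8 (step 4): P = [1, 4, 8] / [3];  Q = [1, 3, 4] / [2]
  Insert 2 (step 5): P = [1, 2, 8] / [3, 4];  Q = [1, 3, 4] / [2, 5]
  Insert 6 (step 6): P = [1, 2, 6] / [3, 4, 8];  Q = [1, 3, 4] / [2, 5, 6]
  Insert 5 (step 7): P = [1, 2, 5] / [3, 4, 6] / [8];  Q = [1, 3, 4] / [2, 5, 6] / [7]
  Insert 9 (step 8): P = [1, 2, 5, 9] / [3, 4, 6] / [8];  Q = [1, 3, 4, 8] / [2, 5, 6] / [7]
  Insert 7 (step 9): P = [1, 2, 5, 7] / [3, 4, 6, 9] / [8];  Q = [1, 3, 4, 8] / [2, 5, 6, 9] / [7]
Final shape: (4, 4, 1).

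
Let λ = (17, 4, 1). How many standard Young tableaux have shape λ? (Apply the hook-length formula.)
# SYT of shape (17, 4, 1) = 77616

Hook-length formula: f^λ = n! / Π hook(c), product over all cells c of the Young diagram. For λ = (17, 4, 1), n = 22 boxes. Hook lengths by row (left-to-right, top-to-bottom): [19, 17, 16, 15, 13, 12, 11, 10, 9, 8, 7, 6, 5, 4, 3, 2, 1]; [5, 3, 2, 1]; [1]. Product of hooks = 14481559572480000. So f^λ = 22! / 14481559572480000 = 1124000727777607680000 / 14481559572480000 = 77616.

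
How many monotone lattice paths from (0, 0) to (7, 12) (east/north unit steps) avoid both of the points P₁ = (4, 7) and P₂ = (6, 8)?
Number of paths = 21843

Inclusion–exclusion. Total paths: C(19, 7) = 50388. Through P₁: C(11, 4)·C(8, 3) = 18480. Through P₂: C(14, 6)·C(5, 1) = 15015. Since P₁ is strictly southwest of P₂, a monotone path through both must visit P₁ then P₂; paths through both = C(11, 4)·C(3, 2)·C(5, 1) = 4950. Avoid both = 50388 − 18480 − 15015 + 4950 = 21843.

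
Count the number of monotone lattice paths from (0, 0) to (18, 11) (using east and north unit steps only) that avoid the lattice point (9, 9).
Number of paths = 31923190

Total paths from (0, 0) to (18, 11): C(29, 18) = 34597290. Paths through (9, 9): (paths (0, 0) → (9, 9)) × (paths (9, 9) → (18, 11)) = C(18, 9) · C(11, 9) = 48620 · 55 = 2674100. Avoidance count = 34597290 − 2674100 = 31923190.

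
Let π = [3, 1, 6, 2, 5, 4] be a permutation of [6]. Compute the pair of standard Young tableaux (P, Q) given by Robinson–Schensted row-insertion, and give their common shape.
P = [1, 2, 4] / [3, 5] / [6];  Q = [1, 3, 5] / [2, 4] / [6];  common shape = (3, 2, 1)

Row-insert the values π_1, π_2, … into P one at a time, bumping the leftmost entry strictly greater than the inserted value down to the next row. The recording tableau Q records, in position (i, j), the step at which that cell was added to P.
  Insert 3 (step 1): P = [3];  Q = [1]
  Insert 1 (step 2): P = [1] / [3];  Q = [1] / [2]
  Insert 6 (step 3): P = [1, 6] / [3];  Q = [1, 3] / [2]
  Insert 2 (step 4): P = [1, 2] / [3, 6];  Q = [1, 3] / [2, 4]
  Insert 5 (step 5): P = [1, 2, 5] / [3, 6];  Q = [1, 3, 5] / [2, 4]
  Insert 4 (step 6): P = [1, 2, 4] / [3, 5] / [6];  Q = [1, 3, 5] / [2, 4] / [6]
Final shape: (3, 2, 1).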